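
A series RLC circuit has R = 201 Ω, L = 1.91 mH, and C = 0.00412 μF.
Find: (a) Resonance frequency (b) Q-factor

Step 1 — Resonance condition Im(Z)=0 gives ω₀ = 1/√(LC).
Step 2 — ω₀ = 1/√(0.00191·4.12e-09) = 3.565e+05 rad/s.
Step 3 — f₀ = ω₀/(2π) = 5.674e+04 Hz.
Step 4 — Series Q: Q = ω₀L/R = 3.565e+05·0.00191/201 = 3.387.

(a) f₀ = 5.674e+04 Hz  (b) Q = 3.387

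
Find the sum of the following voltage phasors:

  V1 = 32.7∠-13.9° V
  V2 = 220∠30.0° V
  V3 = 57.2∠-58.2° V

Step 1 — Convert each phasor to rectangular form:
  V1 = 32.7·(cos(-13.9°) + j·sin(-13.9°)) = 31.74 - j7.855 V
  V2 = 220·(cos(30.0°) + j·sin(30.0°)) = 190.5 + j110 V
  V3 = 57.2·(cos(-58.2°) + j·sin(-58.2°)) = 30.14 - j48.61 V
Step 2 — Sum components: V_total = 252.4 + j53.53 V.
Step 3 — Convert to polar: |V_total| = 258 V, ∠V_total = 12.0°.

V_total = 258∠12.0° V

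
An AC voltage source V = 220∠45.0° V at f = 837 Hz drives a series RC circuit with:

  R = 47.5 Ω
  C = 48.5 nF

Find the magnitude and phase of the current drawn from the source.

Step 1 — Angular frequency: ω = 2π·f = 2π·837 = 5259 rad/s.
Step 2 — Component impedances:
  R: Z = R = 47.5 Ω
  C: Z = 1/(jωC) = -j/(ω·C) = 0 - j3921 Ω
Step 3 — Series combination: Z_total = R + C = 47.5 - j3921 Ω = 3921∠-89.3° Ω.
Step 4 — Source phasor: V = 220∠45.0° V = 155.6 + j155.6 V.
Step 5 — Ohm's law: I = V / Z_total = (155.6 + j155.6) / (47.5 - j3921) = -0.03919 + j0.04015 A.
Step 6 — Convert to polar: |I| = 0.05611 A, ∠I = 134.3°.

I = 0.05611∠134.3° A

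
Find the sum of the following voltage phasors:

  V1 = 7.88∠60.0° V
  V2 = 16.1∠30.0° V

Step 1 — Convert each phasor to rectangular form:
  V1 = 7.88·(cos(60.0°) + j·sin(60.0°)) = 3.94 + j6.824 V
  V2 = 16.1·(cos(30.0°) + j·sin(30.0°)) = 13.94 + j8.05 V
Step 2 — Sum components: V_total = 17.88 + j14.87 V.
Step 3 — Convert to polar: |V_total| = 23.26 V, ∠V_total = 39.8°.

V_total = 23.26∠39.8° V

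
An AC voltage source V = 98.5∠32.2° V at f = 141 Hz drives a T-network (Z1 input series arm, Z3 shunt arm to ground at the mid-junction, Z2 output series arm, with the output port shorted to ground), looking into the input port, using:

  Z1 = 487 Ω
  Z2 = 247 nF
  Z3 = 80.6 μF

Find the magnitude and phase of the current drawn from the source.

Step 1 — Angular frequency: ω = 2π·f = 2π·141 = 885.9 rad/s.
Step 2 — Component impedances:
  Z1: Z = R = 487 Ω
  Z2: Z = 1/(jωC) = -j/(ω·C) = 0 - j4570 Ω
  Z3: Z = 1/(jωC) = -j/(ω·C) = 0 - j14 Ω
Step 3 — With the output port shorted to ground, the output series arm Z2 runs from the junction to ground; the shunt arm Z3 also runs from the junction to ground. They appear in parallel: Z3 || Z2 = 0 - j13.96 Ω.
Step 4 — Series with input arm Z1: Z_in = Z1 + (Z3 || Z2) = 487 - j13.96 Ω = 487.2∠-1.6° Ω.
Step 5 — Source phasor: V = 98.5∠32.2° V = 83.35 + j52.49 V.
Step 6 — Ohm's law: I = V / Z_total = (83.35 + j52.49) / (487 - j13.96) = 0.1679 + j0.1126 A.
Step 7 — Convert to polar: |I| = 0.2022 A, ∠I = 33.8°.

I = 0.2022∠33.8° A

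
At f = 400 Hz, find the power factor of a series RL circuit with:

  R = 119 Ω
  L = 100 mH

Step 1 — Angular frequency: ω = 2π·f = 2π·400 = 2513 rad/s.
Step 2 — Component impedances:
  R: Z = R = 119 Ω
  L: Z = jωL = j·2513·0.1 = 0 + j251.3 Ω
Step 3 — Series combination: Z_total = R + L = 119 + j251.3 Ω = 278.1∠64.7° Ω.
Step 4 — Power factor: PF = cos(φ) = Re(Z)/|Z| = 119/278.1 = 0.4279.
Step 5 — Type: Im(Z) = 251.3 ⇒ lagging (phase φ = 64.7°).

PF = 0.4279 (lagging, φ = 64.7°)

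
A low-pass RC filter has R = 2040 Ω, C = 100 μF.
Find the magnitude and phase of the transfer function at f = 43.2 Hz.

Step 1 — Angular frequency: ω = 2π·43.2 = 271.4 rad/s.
Step 2 — Transfer function: H(jω) = 1/(1 + jωRC).
Step 3 — Denominator: 1 + jωRC = 1 + j·271.4·2040·0.0001 = 1 + j55.37.
Step 4 — H = 0.000326 - j0.01805.
Step 5 — Magnitude: |H| = 0.01806 (-34.9 dB); phase: φ = -89.0°.

|H| = 0.01806 (-34.9 dB), φ = -89.0°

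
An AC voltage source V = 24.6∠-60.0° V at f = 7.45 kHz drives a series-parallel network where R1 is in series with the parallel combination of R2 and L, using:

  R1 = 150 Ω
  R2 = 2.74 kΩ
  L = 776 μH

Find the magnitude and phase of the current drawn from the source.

Step 1 — Angular frequency: ω = 2π·f = 2π·7450 = 4.681e+04 rad/s.
Step 2 — Component impedances:
  R1: Z = R = 150 Ω
  R2: Z = R = 2740 Ω
  L: Z = jωL = j·4.681e+04·0.000776 = 0 + j36.32 Ω
Step 3 — Parallel branch: R2 || L = 1/(1/R2 + 1/L) = 0.4815 + j36.32 Ω.
Step 4 — Series with R1: Z_total = R1 + (R2 || L) = 150.5 + j36.32 Ω = 154.8∠13.6° Ω.
Step 5 — Source phasor: V = 24.6∠-60.0° V = 12.3 - j21.3 V.
Step 6 — Ohm's law: I = V / Z_total = (12.3 - j21.3) / (150.5 + j36.32) = 0.04495 - j0.1524 A.
Step 7 — Convert to polar: |I| = 0.1589 A, ∠I = -73.6°.

I = 0.1589∠-73.6° A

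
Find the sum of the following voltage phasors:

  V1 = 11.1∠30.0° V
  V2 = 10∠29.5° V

Step 1 — Convert each phasor to rectangular form:
  V1 = 11.1·(cos(30.0°) + j·sin(30.0°)) = 9.613 + j5.55 V
  V2 = 10·(cos(29.5°) + j·sin(29.5°)) = 8.704 + j4.924 V
Step 2 — Sum components: V_total = 18.32 + j10.47 V.
Step 3 — Convert to polar: |V_total| = 21.1 V, ∠V_total = 29.8°.

V_total = 21.1∠29.8° V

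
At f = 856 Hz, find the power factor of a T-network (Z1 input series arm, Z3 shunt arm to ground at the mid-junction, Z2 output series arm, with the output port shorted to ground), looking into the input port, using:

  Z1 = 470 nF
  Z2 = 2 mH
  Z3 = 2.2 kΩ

Step 1 — Angular frequency: ω = 2π·f = 2π·856 = 5378 rad/s.
Step 2 — Component impedances:
  Z1: Z = 1/(jωC) = -j/(ω·C) = 0 - j395.6 Ω
  Z2: Z = jωL = j·5378·0.002 = 0 + j10.76 Ω
  Z3: Z = R = 2200 Ω
Step 3 — With the output port shorted to ground, the output series arm Z2 runs from the junction to ground; the shunt arm Z3 also runs from the junction to ground. They appear in parallel: Z3 || Z2 = 0.05259 + j10.76 Ω.
Step 4 — Series with input arm Z1: Z_in = Z1 + (Z3 || Z2) = 0.05259 - j384.8 Ω = 384.8∠-90.0° Ω.
Step 5 — Power factor: PF = cos(φ) = Re(Z)/|Z| = 0.05259/384.8 = 0.0001367.
Step 6 — Type: Im(Z) = -384.8 ⇒ leading (phase φ = -90.0°).

PF = 0.0001367 (leading, φ = -90.0°)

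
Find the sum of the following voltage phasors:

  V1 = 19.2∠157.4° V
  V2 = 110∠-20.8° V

Step 1 — Convert each phasor to rectangular form:
  V1 = 19.2·(cos(157.4°) + j·sin(157.4°)) = -17.73 + j7.378 V
  V2 = 110·(cos(-20.8°) + j·sin(-20.8°)) = 102.8 - j39.06 V
Step 2 — Sum components: V_total = 85.11 - j31.68 V.
Step 3 — Convert to polar: |V_total| = 90.81 V, ∠V_total = -20.4°.

V_total = 90.81∠-20.4° V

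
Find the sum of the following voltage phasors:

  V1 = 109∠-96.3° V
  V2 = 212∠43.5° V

Step 1 — Convert each phasor to rectangular form:
  V1 = 109·(cos(-96.3°) + j·sin(-96.3°)) = -11.96 - j108.3 V
  V2 = 212·(cos(43.5°) + j·sin(43.5°)) = 153.8 + j145.9 V
Step 2 — Sum components: V_total = 141.8 + j37.59 V.
Step 3 — Convert to polar: |V_total| = 146.7 V, ∠V_total = 14.8°.

V_total = 146.7∠14.8° V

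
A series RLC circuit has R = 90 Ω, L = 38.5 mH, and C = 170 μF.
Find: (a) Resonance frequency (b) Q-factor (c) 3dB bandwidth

Step 1 — Resonance: ω₀ = 1/√(LC) = 1/√(0.0385·0.00017) = 390.9 rad/s.
Step 2 — f₀ = ω₀/(2π) = 62.21 Hz.
Step 3 — Series Q: Q = ω₀L/R = 390.9·0.0385/90 = 0.1672.
Step 4 — Bandwidth: Δω = ω₀/Q = 2338 rad/s; BW = Δω/(2π) = 372.1 Hz.

(a) f₀ = 62.21 Hz  (b) Q = 0.1672  (c) BW = 372.1 Hz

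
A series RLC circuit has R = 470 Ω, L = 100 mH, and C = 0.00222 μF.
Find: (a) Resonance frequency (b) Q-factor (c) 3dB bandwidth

Step 1 — Resonance: ω₀ = 1/√(LC) = 1/√(0.1·2.22e-09) = 6.712e+04 rad/s.
Step 2 — f₀ = ω₀/(2π) = 1.068e+04 Hz.
Step 3 — Series Q: Q = ω₀L/R = 6.712e+04·0.1/470 = 14.28.
Step 4 — Bandwidth: Δω = ω₀/Q = 4700 rad/s; BW = Δω/(2π) = 748 Hz.

(a) f₀ = 1.068e+04 Hz  (b) Q = 14.28  (c) BW = 748 Hz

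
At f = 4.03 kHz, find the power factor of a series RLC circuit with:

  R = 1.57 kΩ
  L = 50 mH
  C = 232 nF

Step 1 — Angular frequency: ω = 2π·f = 2π·4030 = 2.532e+04 rad/s.
Step 2 — Component impedances:
  R: Z = R = 1570 Ω
  L: Z = jωL = j·2.532e+04·0.05 = 0 + j1266 Ω
  C: Z = 1/(jωC) = -j/(ω·C) = 0 - j170.2 Ω
Step 3 — Series combination: Z_total = R + L + C = 1570 + j1096 Ω = 1915∠34.9° Ω.
Step 4 — Power factor: PF = cos(φ) = Re(Z)/|Z| = 1570/1914.6 = 0.82.
Step 5 — Type: Im(Z) = 1096 ⇒ lagging (phase φ = 34.9°).

PF = 0.82 (lagging, φ = 34.9°)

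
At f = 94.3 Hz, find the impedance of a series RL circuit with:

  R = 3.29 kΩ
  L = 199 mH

Step 1 — Angular frequency: ω = 2π·f = 2π·94.3 = 592.5 rad/s.
Step 2 — Component impedances:
  R: Z = R = 3290 Ω
  L: Z = jωL = j·592.5·0.199 = 0 + j117.9 Ω
Step 3 — Series combination: Z_total = R + L = 3290 + j117.9 Ω = 3292∠2.1° Ω.

Z = 3290 + j117.9 Ω = 3292∠2.1° Ω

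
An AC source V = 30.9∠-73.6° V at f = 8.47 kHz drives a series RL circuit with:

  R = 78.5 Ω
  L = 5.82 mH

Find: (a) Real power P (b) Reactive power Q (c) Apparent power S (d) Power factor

Step 1 — Angular frequency: ω = 2π·f = 2π·8470 = 5.322e+04 rad/s.
Step 2 — Component impedances:
  R: Z = R = 78.5 Ω
  L: Z = jωL = j·5.322e+04·0.00582 = 0 + j309.7 Ω
Step 3 — Series combination: Z_total = R + L = 78.5 + j309.7 Ω = 319.5∠75.8° Ω.
Step 4 — Source phasor: V = 30.9∠-73.6° V = 8.724 - j29.64 V.
Step 5 — Current: I = V / Z = -0.08322 - j0.04926 A = 0.09671∠-149.4° A.
Step 6 — Complex power: S = V·I* = 0.7341 + j2.897 VA.
Step 7 — Real power: P = Re(S) = 0.7341 W.
Step 8 — Reactive power: Q = Im(S) = 2.897 VAR.
Step 9 — Apparent power: |S| = 2.988 VA.
Step 10 — Power factor: PF = P/|S| = 0.2457 (lagging).

(a) P = 0.7341 W  (b) Q = 2.897 VAR  (c) S = 2.988 VA  (d) PF = 0.2457 (lagging)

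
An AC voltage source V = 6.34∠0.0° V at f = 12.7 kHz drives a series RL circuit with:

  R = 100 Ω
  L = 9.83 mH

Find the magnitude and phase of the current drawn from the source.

Step 1 — Angular frequency: ω = 2π·f = 2π·1.27e+04 = 7.98e+04 rad/s.
Step 2 — Component impedances:
  R: Z = R = 100 Ω
  L: Z = jωL = j·7.98e+04·0.00983 = 0 + j784.4 Ω
Step 3 — Series combination: Z_total = R + L = 100 + j784.4 Ω = 790.7∠82.7° Ω.
Step 4 — Source phasor: V = 6.34∠0.0° V = 6.34 V.
Step 5 — Ohm's law: I = V / Z_total = (6.34) / (100 + j784.4) = 0.001014 - j0.007953 A.
Step 6 — Convert to polar: |I| = 0.008018 A, ∠I = -82.7°.

I = 0.008018∠-82.7° A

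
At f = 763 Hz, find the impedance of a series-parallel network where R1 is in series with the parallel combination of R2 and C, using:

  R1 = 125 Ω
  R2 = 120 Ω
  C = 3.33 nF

Step 1 — Angular frequency: ω = 2π·f = 2π·763 = 4794 rad/s.
Step 2 — Component impedances:
  R1: Z = R = 125 Ω
  R2: Z = R = 120 Ω
  C: Z = 1/(jωC) = -j/(ω·C) = 0 - j6.264e+04 Ω
Step 3 — Parallel branch: R2 || C = 1/(1/R2 + 1/C) = 120 - j0.2299 Ω.
Step 4 — Series with R1: Z_total = R1 + (R2 || C) = 245 - j0.2299 Ω = 245∠-0.1° Ω.

Z = 245 - j0.2299 Ω = 245∠-0.1° Ω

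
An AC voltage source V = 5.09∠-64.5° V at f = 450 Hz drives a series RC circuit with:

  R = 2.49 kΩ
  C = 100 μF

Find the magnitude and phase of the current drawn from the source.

Step 1 — Angular frequency: ω = 2π·f = 2π·450 = 2827 rad/s.
Step 2 — Component impedances:
  R: Z = R = 2490 Ω
  C: Z = 1/(jωC) = -j/(ω·C) = 0 - j3.537 Ω
Step 3 — Series combination: Z_total = R + C = 2490 - j3.537 Ω = 2490∠-0.1° Ω.
Step 4 — Source phasor: V = 5.09∠-64.5° V = 2.191 - j4.594 V.
Step 5 — Ohm's law: I = V / Z_total = (2.191 - j4.594) / (2490 - j3.537) = 0.0008827 - j0.001844 A.
Step 6 — Convert to polar: |I| = 0.002044 A, ∠I = -64.4°.

I = 0.002044∠-64.4° A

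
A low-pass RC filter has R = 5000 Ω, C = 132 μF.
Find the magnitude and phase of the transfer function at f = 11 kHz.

Step 1 — Angular frequency: ω = 2π·1.1e+04 = 6.912e+04 rad/s.
Step 2 — Transfer function: H(jω) = 1/(1 + jωRC).
Step 3 — Denominator: 1 + jωRC = 1 + j·6.912e+04·5000·0.000132 = 1 + j4.562e+04.
Step 4 — H = 4.806e-10 - j2.192e-05.
Step 5 — Magnitude: |H| = 2.192e-05 (-93.2 dB); phase: φ = -90.0°.

|H| = 2.192e-05 (-93.2 dB), φ = -90.0°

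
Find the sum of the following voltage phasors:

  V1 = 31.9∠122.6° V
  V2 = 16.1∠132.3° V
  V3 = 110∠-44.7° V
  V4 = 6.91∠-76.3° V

Step 1 — Convert each phasor to rectangular form:
  V1 = 31.9·(cos(122.6°) + j·sin(122.6°)) = -17.19 + j26.87 V
  V2 = 16.1·(cos(132.3°) + j·sin(132.3°)) = -10.84 + j11.91 V
  V3 = 110·(cos(-44.7°) + j·sin(-44.7°)) = 78.19 - j77.37 V
  V4 = 6.91·(cos(-76.3°) + j·sin(-76.3°)) = 1.637 - j6.713 V
Step 2 — Sum components: V_total = 51.8 - j45.3 V.
Step 3 — Convert to polar: |V_total| = 68.82 V, ∠V_total = -41.2°.

V_total = 68.82∠-41.2° V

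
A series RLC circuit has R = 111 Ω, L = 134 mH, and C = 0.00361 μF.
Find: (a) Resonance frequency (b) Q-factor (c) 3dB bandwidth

Step 1 — Resonance condition Im(Z)=0 gives ω₀ = 1/√(LC).
Step 2 — ω₀ = 1/√(0.134·3.61e-09) = 4.547e+04 rad/s.
Step 3 — f₀ = ω₀/(2π) = 7236 Hz.
Step 4 — Series Q: Q = ω₀L/R = 4.547e+04·0.134/111 = 54.89.
Step 5 — 3dB bandwidth: Δω = ω₀/Q = 828.4 rad/s; BW = Δω/(2π) = 131.8 Hz.

(a) f₀ = 7236 Hz  (b) Q = 54.89  (c) BW = 131.8 Hz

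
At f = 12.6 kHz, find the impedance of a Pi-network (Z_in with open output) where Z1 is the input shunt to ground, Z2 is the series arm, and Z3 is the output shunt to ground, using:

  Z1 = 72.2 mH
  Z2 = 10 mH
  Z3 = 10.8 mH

Step 1 — Angular frequency: ω = 2π·f = 2π·1.26e+04 = 7.917e+04 rad/s.
Step 2 — Component impedances:
  Z1: Z = jωL = j·7.917e+04·0.0722 = 0 + j5716 Ω
  Z2: Z = jωL = j·7.917e+04·0.01 = 0 + j791.7 Ω
  Z3: Z = jωL = j·7.917e+04·0.0108 = 0 + j855 Ω
Step 3 — With open output, the series arm Z2 and the output shunt Z3 appear in series to ground: Z2 + Z3 = 0 + j1647 Ω.
Step 4 — Parallel with input shunt Z1: Z_in = Z1 || (Z2 + Z3) = 0 + j1278 Ω = 1278∠90.0° Ω.

Z = 0 + j1278 Ω = 1278∠90.0° Ω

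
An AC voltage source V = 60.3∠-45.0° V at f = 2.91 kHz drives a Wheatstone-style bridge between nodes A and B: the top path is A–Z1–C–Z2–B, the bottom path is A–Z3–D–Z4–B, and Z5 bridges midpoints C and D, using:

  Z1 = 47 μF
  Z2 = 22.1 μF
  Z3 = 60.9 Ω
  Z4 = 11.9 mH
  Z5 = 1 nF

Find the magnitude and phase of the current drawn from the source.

Step 1 — Angular frequency: ω = 2π·f = 2π·2910 = 1.828e+04 rad/s.
Step 2 — Component impedances:
  Z1: Z = 1/(jωC) = -j/(ω·C) = 0 - j1.164 Ω
  Z2: Z = 1/(jωC) = -j/(ω·C) = 0 - j2.475 Ω
  Z3: Z = R = 60.9 Ω
  Z4: Z = jωL = j·1.828e+04·0.0119 = 0 + j217.6 Ω
  Z5: Z = 1/(jωC) = -j/(ω·C) = 0 - j5.469e+04 Ω
Step 3 — Bridge requires nodal analysis (the Z5 bridge couples midpoints C and D, so the two paths cannot be reduced to a simple series/parallel combination). Setting node B to ground and injecting 1 A at node A, the 3-node admittance system at A, C, D solves to V_A = Z_AB = 0.01626 - j3.696 Ω = 3.696∠-89.7° Ω.
Step 4 — Source phasor: V = 60.3∠-45.0° V = 42.64 - j42.64 V.
Step 5 — Ohm's law: I = V / Z_total = (42.64 - j42.64) / (0.01626 - j3.696) = 11.59 + j11.49 A.
Step 6 — Convert to polar: |I| = 16.32 A, ∠I = 44.7°.

I = 16.32∠44.7° A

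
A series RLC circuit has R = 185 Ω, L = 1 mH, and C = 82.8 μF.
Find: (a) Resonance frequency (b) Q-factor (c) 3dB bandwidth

Step 1 — Resonance: ω₀ = 1/√(LC) = 1/√(0.001·8.28e-05) = 3475 rad/s.
Step 2 — f₀ = ω₀/(2π) = 553.1 Hz.
Step 3 — Series Q: Q = ω₀L/R = 3475·0.001/185 = 0.01879.
Step 4 — Bandwidth: Δω = ω₀/Q = 1.85e+05 rad/s; BW = Δω/(2π) = 2.944e+04 Hz.

(a) f₀ = 553.1 Hz  (b) Q = 0.01879  (c) BW = 2.944e+04 Hz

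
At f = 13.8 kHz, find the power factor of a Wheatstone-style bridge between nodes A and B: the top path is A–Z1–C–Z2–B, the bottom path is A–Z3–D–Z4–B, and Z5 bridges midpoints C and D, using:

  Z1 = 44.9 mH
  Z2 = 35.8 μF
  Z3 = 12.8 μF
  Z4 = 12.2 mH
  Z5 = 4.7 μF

Step 1 — Angular frequency: ω = 2π·f = 2π·1.38e+04 = 8.671e+04 rad/s.
Step 2 — Component impedances:
  Z1: Z = jωL = j·8.671e+04·0.0449 = 0 + j3893 Ω
  Z2: Z = 1/(jωC) = -j/(ω·C) = 0 - j0.3221 Ω
  Z3: Z = 1/(jωC) = -j/(ω·C) = 0 - j0.901 Ω
  Z4: Z = jωL = j·8.671e+04·0.0122 = 0 + j1058 Ω
  Z5: Z = 1/(jωC) = -j/(ω·C) = 0 - j2.454 Ω
Step 3 — Bridge requires nodal analysis (the Z5 bridge couples midpoints C and D, so the two paths cannot be reduced to a simple series/parallel combination). Setting node B to ground and injecting 1 A at node A, the 3-node admittance system at A, C, D solves to V_A = Z_AB = 0 - j3.687 Ω = 3.687∠-90.0° Ω.
Step 4 — Power factor: PF = cos(φ) = Re(Z)/|Z| = -0/3.687 = -0.
Step 5 — Type: Im(Z) = -3.687 ⇒ leading (phase φ = -90.0°).

PF = -0 (leading, φ = -90.0°)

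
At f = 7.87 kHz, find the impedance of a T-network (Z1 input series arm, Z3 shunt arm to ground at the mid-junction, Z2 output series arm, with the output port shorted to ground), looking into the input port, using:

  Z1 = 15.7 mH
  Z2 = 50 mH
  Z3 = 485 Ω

Step 1 — Angular frequency: ω = 2π·f = 2π·7870 = 4.945e+04 rad/s.
Step 2 — Component impedances:
  Z1: Z = jωL = j·4.945e+04·0.0157 = 0 + j776.3 Ω
  Z2: Z = jωL = j·4.945e+04·0.05 = 0 + j2472 Ω
  Z3: Z = R = 485 Ω
Step 3 — With the output port shorted to ground, the output series arm Z2 runs from the junction to ground; the shunt arm Z3 also runs from the junction to ground. They appear in parallel: Z3 || Z2 = 467 + j91.61 Ω.
Step 4 — Series with input arm Z1: Z_in = Z1 + (Z3 || Z2) = 467 + j868 Ω = 985.6∠61.7° Ω.

Z = 467 + j868 Ω = 985.6∠61.7° Ω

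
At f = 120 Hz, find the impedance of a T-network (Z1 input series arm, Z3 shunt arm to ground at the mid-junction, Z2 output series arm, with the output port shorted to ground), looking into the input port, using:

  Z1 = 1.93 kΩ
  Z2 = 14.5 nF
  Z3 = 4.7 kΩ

Step 1 — Angular frequency: ω = 2π·f = 2π·120 = 754 rad/s.
Step 2 — Component impedances:
  Z1: Z = R = 1930 Ω
  Z2: Z = 1/(jωC) = -j/(ω·C) = 0 - j9.147e+04 Ω
  Z3: Z = R = 4700 Ω
Step 3 — With the output port shorted to ground, the output series arm Z2 runs from the junction to ground; the shunt arm Z3 also runs from the junction to ground. They appear in parallel: Z3 || Z2 = 4688 - j240.9 Ω.
Step 4 — Series with input arm Z1: Z_in = Z1 + (Z3 || Z2) = 6618 - j240.9 Ω = 6622∠-2.1° Ω.

Z = 6618 - j240.9 Ω = 6622∠-2.1° Ω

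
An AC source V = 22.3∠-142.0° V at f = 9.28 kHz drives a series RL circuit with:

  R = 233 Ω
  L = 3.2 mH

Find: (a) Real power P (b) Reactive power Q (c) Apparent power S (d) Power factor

Step 1 — Angular frequency: ω = 2π·f = 2π·9280 = 5.831e+04 rad/s.
Step 2 — Component impedances:
  R: Z = R = 233 Ω
  L: Z = jωL = j·5.831e+04·0.0032 = 0 + j186.6 Ω
Step 3 — Series combination: Z_total = R + L = 233 + j186.6 Ω = 298.5∠38.7° Ω.
Step 4 — Source phasor: V = 22.3∠-142.0° V = -17.57 - j13.73 V.
Step 5 — Current: I = V / Z = -0.0747 + j0.0008965 A = 0.07471∠179.3° A.
Step 6 — Complex power: S = V·I* = 1.3 + j1.041 VA.
Step 7 — Real power: P = Re(S) = 1.3 W.
Step 8 — Reactive power: Q = Im(S) = 1.041 VAR.
Step 9 — Apparent power: |S| = 1.666 VA.
Step 10 — Power factor: PF = P/|S| = 0.7806 (lagging).

(a) P = 1.3 W  (b) Q = 1.041 VAR  (c) S = 1.666 VA  (d) PF = 0.7806 (lagging)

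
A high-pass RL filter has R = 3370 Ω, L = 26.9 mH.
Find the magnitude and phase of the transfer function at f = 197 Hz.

Step 1 — Angular frequency: ω = 2π·197 = 1238 rad/s.
Step 2 — Transfer function: H(jω) = jωL/(R + jωL).
Step 3 — Numerator jωL = j·33.3; denominator R + jωL = 3370 + j33.3.
Step 4 — H = 9.761e-05 + j0.009879.
Step 5 — Magnitude: |H| = 0.00988 (-40.1 dB); phase: φ = 89.4°.

|H| = 0.00988 (-40.1 dB), φ = 89.4°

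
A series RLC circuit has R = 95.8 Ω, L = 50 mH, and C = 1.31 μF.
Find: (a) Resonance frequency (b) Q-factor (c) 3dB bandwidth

Step 1 — Resonance: ω₀ = 1/√(LC) = 1/√(0.05·1.31e-06) = 3907 rad/s.
Step 2 — f₀ = ω₀/(2π) = 621.9 Hz.
Step 3 — Series Q: Q = ω₀L/R = 3907·0.05/95.8 = 2.039.
Step 4 — Bandwidth: Δω = ω₀/Q = 1916 rad/s; BW = Δω/(2π) = 304.9 Hz.

(a) f₀ = 621.9 Hz  (b) Q = 2.039  (c) BW = 304.9 Hz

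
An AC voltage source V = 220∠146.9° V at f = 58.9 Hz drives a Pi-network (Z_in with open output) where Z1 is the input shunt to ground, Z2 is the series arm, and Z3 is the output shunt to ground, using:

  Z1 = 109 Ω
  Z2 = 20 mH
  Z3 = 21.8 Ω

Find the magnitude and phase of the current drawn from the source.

Step 1 — Angular frequency: ω = 2π·f = 2π·58.9 = 370.1 rad/s.
Step 2 — Component impedances:
  Z1: Z = R = 109 Ω
  Z2: Z = jωL = j·370.1·0.02 = 0 + j7.402 Ω
  Z3: Z = R = 21.8 Ω
Step 3 — With open output, the series arm Z2 and the output shunt Z3 appear in series to ground: Z2 + Z3 = 21.8 + j7.402 Ω.
Step 4 — Parallel with input shunt Z1: Z_in = Z1 || (Z2 + Z3) = 18.46 + j5.124 Ω = 19.15∠15.5° Ω.
Step 5 — Source phasor: V = 220∠146.9° V = -184.3 + j120.1 V.
Step 6 — Ohm's law: I = V / Z_total = (-184.3 + j120.1) / (18.46 + j5.124) = -7.593 + j8.617 A.
Step 7 — Convert to polar: |I| = 11.49 A, ∠I = 131.4°.

I = 11.49∠131.4° A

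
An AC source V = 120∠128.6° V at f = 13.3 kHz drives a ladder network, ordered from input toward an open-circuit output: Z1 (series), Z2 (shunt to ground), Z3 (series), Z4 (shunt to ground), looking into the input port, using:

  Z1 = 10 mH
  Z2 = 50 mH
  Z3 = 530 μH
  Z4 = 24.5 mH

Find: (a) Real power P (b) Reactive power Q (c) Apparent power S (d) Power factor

Step 1 — Angular frequency: ω = 2π·f = 2π·1.33e+04 = 8.357e+04 rad/s.
Step 2 — Component impedances:
  Z1: Z = jωL = j·8.357e+04·0.01 = 0 + j835.7 Ω
  Z2: Z = jωL = j·8.357e+04·0.05 = 0 + j4178 Ω
  Z3: Z = jωL = j·8.357e+04·0.00053 = 0 + j44.29 Ω
  Z4: Z = jωL = j·8.357e+04·0.0245 = 0 + j2047 Ω
Step 3 — Ladder network (open output): work backward from the far end, alternating series and parallel combinations. Z_in = 0 + j2230 Ω = 2230∠90.0° Ω.
Step 4 — Source phasor: V = 120∠128.6° V = -74.87 + j93.78 V.
Step 5 — Current: I = V / Z = 0.04206 + j0.03358 A = 0.05382∠38.6° A.
Step 6 — Complex power: S = V·I* = 0 + j6.459 VA.
Step 7 — Real power: P = Re(S) = 0 W.
Step 8 — Reactive power: Q = Im(S) = 6.459 VAR.
Step 9 — Apparent power: |S| = 6.459 VA.
Step 10 — Power factor: PF = P/|S| = 0 (lagging).

(a) P = 0 W  (b) Q = 6.459 VAR  (c) S = 6.459 VA  (d) PF = 0 (lagging)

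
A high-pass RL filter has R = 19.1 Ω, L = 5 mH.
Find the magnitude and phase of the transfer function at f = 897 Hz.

Step 1 — Angular frequency: ω = 2π·897 = 5636 rad/s.
Step 2 — Transfer function: H(jω) = jωL/(R + jωL).
Step 3 — Numerator jωL = j·28.18; denominator R + jωL = 19.1 + j28.18.
Step 4 — H = 0.6852 + j0.4644.
Step 5 — Magnitude: |H| = 0.8278 (-1.6 dB); phase: φ = 34.1°.

|H| = 0.8278 (-1.6 dB), φ = 34.1°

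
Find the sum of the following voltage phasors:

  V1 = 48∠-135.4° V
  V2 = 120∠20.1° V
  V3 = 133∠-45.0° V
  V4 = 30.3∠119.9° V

Step 1 — Convert each phasor to rectangular form:
  V1 = 48·(cos(-135.4°) + j·sin(-135.4°)) = -34.18 - j33.7 V
  V2 = 120·(cos(20.1°) + j·sin(20.1°)) = 112.7 + j41.24 V
  V3 = 133·(cos(-45.0°) + j·sin(-45.0°)) = 94.05 - j94.05 V
  V4 = 30.3·(cos(119.9°) + j·sin(119.9°)) = -15.1 + j26.27 V
Step 2 — Sum components: V_total = 157.5 - j60.24 V.
Step 3 — Convert to polar: |V_total| = 168.6 V, ∠V_total = -20.9°.

V_total = 168.6∠-20.9° V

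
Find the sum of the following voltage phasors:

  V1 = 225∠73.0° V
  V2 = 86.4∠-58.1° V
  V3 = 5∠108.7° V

Step 1 — Convert each phasor to rectangular form:
  V1 = 225·(cos(73.0°) + j·sin(73.0°)) = 65.78 + j215.2 V
  V2 = 86.4·(cos(-58.1°) + j·sin(-58.1°)) = 45.66 - j73.35 V
  V3 = 5·(cos(108.7°) + j·sin(108.7°)) = -1.603 + j4.736 V
Step 2 — Sum components: V_total = 109.8 + j146.6 V.
Step 3 — Convert to polar: |V_total| = 183.1 V, ∠V_total = 53.1°.

V_total = 183.1∠53.1° V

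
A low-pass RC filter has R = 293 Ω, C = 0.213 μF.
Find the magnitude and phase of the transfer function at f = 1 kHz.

Step 1 — Angular frequency: ω = 2π·1000 = 6283 rad/s.
Step 2 — Transfer function: H(jω) = 1/(1 + jωRC).
Step 3 — Denominator: 1 + jωRC = 1 + j·6283·293·2.13e-07 = 1 + j0.3921.
Step 4 — H = 0.8667 - j0.3399.
Step 5 — Magnitude: |H| = 0.931 (-0.6 dB); phase: φ = -21.4°.

|H| = 0.931 (-0.6 dB), φ = -21.4°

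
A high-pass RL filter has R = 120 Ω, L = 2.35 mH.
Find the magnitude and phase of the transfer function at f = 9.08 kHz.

Step 1 — Angular frequency: ω = 2π·9080 = 5.705e+04 rad/s.
Step 2 — Transfer function: H(jω) = jωL/(R + jωL).
Step 3 — Numerator jωL = j·134.1; denominator R + jωL = 120 + j134.1.
Step 4 — H = 0.5552 + j0.4969.
Step 5 — Magnitude: |H| = 0.7451 (-2.6 dB); phase: φ = 41.8°.

|H| = 0.7451 (-2.6 dB), φ = 41.8°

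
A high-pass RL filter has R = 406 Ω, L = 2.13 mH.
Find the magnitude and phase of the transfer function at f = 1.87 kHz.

Step 1 — Angular frequency: ω = 2π·1870 = 1.175e+04 rad/s.
Step 2 — Transfer function: H(jω) = jωL/(R + jωL).
Step 3 — Numerator jωL = j·25.03; denominator R + jωL = 406 + j25.03.
Step 4 — H = 0.003785 + j0.06141.
Step 5 — Magnitude: |H| = 0.06152 (-24.2 dB); phase: φ = 86.5°.

|H| = 0.06152 (-24.2 dB), φ = 86.5°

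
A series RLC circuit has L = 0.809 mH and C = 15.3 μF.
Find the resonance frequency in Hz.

Step 1 — Resonance condition Im(Z)=0 gives ω₀ = 1/√(LC).
Step 2 — ω₀ = 1/√(0.000809·1.53e-05) = 8988 rad/s.
Step 3 — f₀ = ω₀/(2π) = 1431 Hz.

f₀ = 1431 Hz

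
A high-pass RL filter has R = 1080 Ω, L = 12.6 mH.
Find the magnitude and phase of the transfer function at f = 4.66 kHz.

Step 1 — Angular frequency: ω = 2π·4660 = 2.928e+04 rad/s.
Step 2 — Transfer function: H(jω) = jωL/(R + jωL).
Step 3 — Numerator jωL = j·368.9; denominator R + jωL = 1080 + j368.9.
Step 4 — H = 0.1045 + j0.3059.
Step 5 — Magnitude: |H| = 0.3233 (-9.8 dB); phase: φ = 71.1°.

|H| = 0.3233 (-9.8 dB), φ = 71.1°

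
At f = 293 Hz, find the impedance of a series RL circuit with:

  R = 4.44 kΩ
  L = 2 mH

Step 1 — Angular frequency: ω = 2π·f = 2π·293 = 1841 rad/s.
Step 2 — Component impedances:
  R: Z = R = 4440 Ω
  L: Z = jωL = j·1841·0.002 = 0 + j3.682 Ω
Step 3 — Series combination: Z_total = R + L = 4440 + j3.682 Ω = 4440∠0.0° Ω.

Z = 4440 + j3.682 Ω = 4440∠0.0° Ω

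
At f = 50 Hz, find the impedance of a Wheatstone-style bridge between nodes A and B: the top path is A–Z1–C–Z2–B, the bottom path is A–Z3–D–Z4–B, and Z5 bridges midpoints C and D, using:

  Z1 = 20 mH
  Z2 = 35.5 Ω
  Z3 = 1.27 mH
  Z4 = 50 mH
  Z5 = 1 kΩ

Step 1 — Angular frequency: ω = 2π·f = 2π·50 = 314.2 rad/s.
Step 2 — Component impedances:
  Z1: Z = jωL = j·314.2·0.02 = 0 + j6.283 Ω
  Z2: Z = R = 35.5 Ω
  Z3: Z = jωL = j·314.2·0.00127 = 0 + j0.399 Ω
  Z4: Z = jωL = j·314.2·0.05 = 0 + j15.71 Ω
  Z5: Z = R = 1000 Ω
Step 3 — Bridge requires nodal analysis (the Z5 bridge couples midpoints C and D, so the two paths cannot be reduced to a simple series/parallel combination). Setting node B to ground and injecting 1 A at node A, the 3-node admittance system at A, C, D solves to V_A = Z_AB = 5.225 + j12.81 Ω = 13.84∠67.8° Ω.

Z = 5.225 + j12.81 Ω = 13.84∠67.8° Ω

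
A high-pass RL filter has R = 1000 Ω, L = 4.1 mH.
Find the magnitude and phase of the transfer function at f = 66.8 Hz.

Step 1 — Angular frequency: ω = 2π·66.8 = 419.7 rad/s.
Step 2 — Transfer function: H(jω) = jωL/(R + jωL).
Step 3 — Numerator jωL = j·1.721; denominator R + jωL = 1000 + j1.721.
Step 4 — H = 2.961e-06 + j0.001721.
Step 5 — Magnitude: |H| = 0.001721 (-55.3 dB); phase: φ = 89.9°.

|H| = 0.001721 (-55.3 dB), φ = 89.9°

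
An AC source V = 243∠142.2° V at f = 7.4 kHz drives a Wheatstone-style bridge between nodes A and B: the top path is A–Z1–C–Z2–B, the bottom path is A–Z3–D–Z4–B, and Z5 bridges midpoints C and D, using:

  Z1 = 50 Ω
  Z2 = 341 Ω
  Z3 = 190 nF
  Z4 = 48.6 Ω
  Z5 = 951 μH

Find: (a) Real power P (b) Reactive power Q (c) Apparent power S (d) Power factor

Step 1 — Angular frequency: ω = 2π·f = 2π·7400 = 4.65e+04 rad/s.
Step 2 — Component impedances:
  Z1: Z = R = 50 Ω
  Z2: Z = R = 341 Ω
  Z3: Z = 1/(jωC) = -j/(ω·C) = 0 - j113.2 Ω
  Z4: Z = R = 48.6 Ω
  Z5: Z = jωL = j·4.65e+04·0.000951 = 0 + j44.22 Ω
Step 3 — Bridge requires nodal analysis (the Z5 bridge couples midpoints C and D, so the two paths cannot be reduced to a simple series/parallel combination). Setting node B to ground and injecting 1 A at node A, the 3-node admittance system at A, C, D solves to V_A = Z_AB = 122.6 - j8.815 Ω = 123∠-4.1° Ω.
Step 4 — Source phasor: V = 243∠142.2° V = -192 + j148.9 V.
Step 5 — Current: I = V / Z = -1.644 + j1.096 A = 1.976∠146.3° A.
Step 6 — Complex power: S = V·I* = 479 - j34.42 VA.
Step 7 — Real power: P = Re(S) = 479 W.
Step 8 — Reactive power: Q = Im(S) = -34.42 VAR.
Step 9 — Apparent power: |S| = 480.2 VA.
Step 10 — Power factor: PF = P/|S| = 0.9974 (leading).

(a) P = 479 W  (b) Q = -34.42 VAR  (c) S = 480.2 VA  (d) PF = 0.9974 (leading)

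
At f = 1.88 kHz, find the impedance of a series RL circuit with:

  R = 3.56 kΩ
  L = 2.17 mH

Step 1 — Angular frequency: ω = 2π·f = 2π·1880 = 1.181e+04 rad/s.
Step 2 — Component impedances:
  R: Z = R = 3560 Ω
  L: Z = jωL = j·1.181e+04·0.00217 = 0 + j25.63 Ω
Step 3 — Series combination: Z_total = R + L = 3560 + j25.63 Ω = 3560∠0.4° Ω.

Z = 3560 + j25.63 Ω = 3560∠0.4° Ω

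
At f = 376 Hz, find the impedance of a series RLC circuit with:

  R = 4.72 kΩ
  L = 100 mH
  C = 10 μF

Step 1 — Angular frequency: ω = 2π·f = 2π·376 = 2362 rad/s.
Step 2 — Component impedances:
  R: Z = R = 4720 Ω
  L: Z = jωL = j·2362·0.1 = 0 + j236.2 Ω
  C: Z = 1/(jωC) = -j/(ω·C) = 0 - j42.33 Ω
Step 3 — Series combination: Z_total = R + L + C = 4720 + j193.9 Ω = 4724∠2.4° Ω.

Z = 4720 + j193.9 Ω = 4724∠2.4° Ω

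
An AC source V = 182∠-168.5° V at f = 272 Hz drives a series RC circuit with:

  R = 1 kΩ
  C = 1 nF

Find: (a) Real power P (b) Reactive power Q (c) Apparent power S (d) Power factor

Step 1 — Angular frequency: ω = 2π·f = 2π·272 = 1709 rad/s.
Step 2 — Component impedances:
  R: Z = R = 1000 Ω
  C: Z = 1/(jωC) = -j/(ω·C) = 0 - j5.851e+05 Ω
Step 3 — Series combination: Z_total = R + C = 1000 - j5.851e+05 Ω = 5.851e+05∠-89.9° Ω.
Step 4 — Source phasor: V = 182∠-168.5° V = -178.3 - j36.28 V.
Step 5 — Current: I = V / Z = 6.149e-05 - j0.0003049 A = 0.000311∠-78.6° A.
Step 6 — Complex power: S = V·I* = 9.675e-05 - j0.05661 VA.
Step 7 — Real power: P = Re(S) = 9.675e-05 W.
Step 8 — Reactive power: Q = Im(S) = -0.05661 VAR.
Step 9 — Apparent power: |S| = 0.05661 VA.
Step 10 — Power factor: PF = P/|S| = 0.001709 (leading).

(a) P = 9.675e-05 W  (b) Q = -0.05661 VAR  (c) S = 0.05661 VA  (d) PF = 0.001709 (leading)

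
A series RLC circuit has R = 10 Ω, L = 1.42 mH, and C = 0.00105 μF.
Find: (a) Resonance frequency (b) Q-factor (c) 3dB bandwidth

Step 1 — Resonance: ω₀ = 1/√(LC) = 1/√(0.00142·1.05e-09) = 8.19e+05 rad/s.
Step 2 — f₀ = ω₀/(2π) = 1.303e+05 Hz.
Step 3 — Series Q: Q = ω₀L/R = 8.19e+05·0.00142/10 = 116.3.
Step 4 — Bandwidth: Δω = ω₀/Q = 7042 rad/s; BW = Δω/(2π) = 1121 Hz.

(a) f₀ = 1.303e+05 Hz  (b) Q = 116.3  (c) BW = 1121 Hz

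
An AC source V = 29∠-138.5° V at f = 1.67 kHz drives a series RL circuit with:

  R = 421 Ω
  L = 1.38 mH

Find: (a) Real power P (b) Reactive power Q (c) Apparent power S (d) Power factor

Step 1 — Angular frequency: ω = 2π·f = 2π·1670 = 1.049e+04 rad/s.
Step 2 — Component impedances:
  R: Z = R = 421 Ω
  L: Z = jωL = j·1.049e+04·0.00138 = 0 + j14.48 Ω
Step 3 — Series combination: Z_total = R + L = 421 + j14.48 Ω = 421.2∠2.0° Ω.
Step 4 — Source phasor: V = 29∠-138.5° V = -21.72 - j19.22 V.
Step 5 — Current: I = V / Z = -0.0531 - j0.04382 A = 0.06884∠-140.5° A.
Step 6 — Complex power: S = V·I* = 1.995 + j0.06863 VA.
Step 7 — Real power: P = Re(S) = 1.995 W.
Step 8 — Reactive power: Q = Im(S) = 0.06863 VAR.
Step 9 — Apparent power: |S| = 1.996 VA.
Step 10 — Power factor: PF = P/|S| = 0.9994 (lagging).

(a) P = 1.995 W  (b) Q = 0.06863 VAR  (c) S = 1.996 VA  (d) PF = 0.9994 (lagging)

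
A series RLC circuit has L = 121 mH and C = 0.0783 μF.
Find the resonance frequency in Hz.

Step 1 — Resonance condition Im(Z)=0 gives ω₀ = 1/√(LC).
Step 2 — ω₀ = 1/√(0.121·7.83e-08) = 1.027e+04 rad/s.
Step 3 — f₀ = ω₀/(2π) = 1635 Hz.

f₀ = 1635 Hz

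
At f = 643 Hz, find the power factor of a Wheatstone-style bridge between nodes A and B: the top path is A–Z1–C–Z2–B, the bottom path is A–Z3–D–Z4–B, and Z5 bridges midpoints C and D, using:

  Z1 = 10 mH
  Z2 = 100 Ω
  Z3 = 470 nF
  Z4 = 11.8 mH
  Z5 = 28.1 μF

Step 1 — Angular frequency: ω = 2π·f = 2π·643 = 4040 rad/s.
Step 2 — Component impedances:
  Z1: Z = jωL = j·4040·0.01 = 0 + j40.4 Ω
  Z2: Z = R = 100 Ω
  Z3: Z = 1/(jωC) = -j/(ω·C) = 0 - j526.6 Ω
  Z4: Z = jωL = j·4040·0.0118 = 0 + j47.67 Ω
  Z5: Z = 1/(jωC) = -j/(ω·C) = 0 - j8.809 Ω
Step 3 — Bridge requires nodal analysis (the Z5 bridge couples midpoints C and D, so the two paths cannot be reduced to a simple series/parallel combination). Setting node B to ground and injecting 1 A at node A, the 3-node admittance system at A, C, D solves to V_A = Z_AB = 12.73 + j76.31 Ω = 77.37∠80.5° Ω.
Step 4 — Power factor: PF = cos(φ) = Re(Z)/|Z| = 12.732/77.368 = 0.1646.
Step 5 — Type: Im(Z) = 76.31 ⇒ lagging (phase φ = 80.5°).

PF = 0.1646 (lagging, φ = 80.5°)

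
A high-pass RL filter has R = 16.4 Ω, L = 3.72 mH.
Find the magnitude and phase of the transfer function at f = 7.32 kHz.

Step 1 — Angular frequency: ω = 2π·7320 = 4.599e+04 rad/s.
Step 2 — Transfer function: H(jω) = jωL/(R + jωL).
Step 3 — Numerator jωL = j·171.1; denominator R + jωL = 16.4 + j171.1.
Step 4 — H = 0.9909 + j0.09498.
Step 5 — Magnitude: |H| = 0.9954 (-0.0 dB); phase: φ = 5.5°.

|H| = 0.9954 (-0.0 dB), φ = 5.5°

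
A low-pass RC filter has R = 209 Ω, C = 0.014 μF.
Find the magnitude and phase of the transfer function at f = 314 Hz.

Step 1 — Angular frequency: ω = 2π·314 = 1973 rad/s.
Step 2 — Transfer function: H(jω) = 1/(1 + jωRC).
Step 3 — Denominator: 1 + jωRC = 1 + j·1973·209·1.4e-08 = 1 + j0.005773.
Step 4 — H = 1 - j0.005773.
Step 5 — Magnitude: |H| = 1 (-0.0 dB); phase: φ = -0.3°.

|H| = 1 (-0.0 dB), φ = -0.3°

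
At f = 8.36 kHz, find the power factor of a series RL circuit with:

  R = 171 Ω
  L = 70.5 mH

Step 1 — Angular frequency: ω = 2π·f = 2π·8360 = 5.253e+04 rad/s.
Step 2 — Component impedances:
  R: Z = R = 171 Ω
  L: Z = jωL = j·5.253e+04·0.0705 = 0 + j3703 Ω
Step 3 — Series combination: Z_total = R + L = 171 + j3703 Ω = 3707∠87.4° Ω.
Step 4 — Power factor: PF = cos(φ) = Re(Z)/|Z| = 171/3707 = 0.04613.
Step 5 — Type: Im(Z) = 3703 ⇒ lagging (phase φ = 87.4°).

PF = 0.04613 (lagging, φ = 87.4°)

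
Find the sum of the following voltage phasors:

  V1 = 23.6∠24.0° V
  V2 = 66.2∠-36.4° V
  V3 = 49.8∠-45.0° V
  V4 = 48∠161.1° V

Step 1 — Convert each phasor to rectangular form:
  V1 = 23.6·(cos(24.0°) + j·sin(24.0°)) = 21.56 + j9.599 V
  V2 = 66.2·(cos(-36.4°) + j·sin(-36.4°)) = 53.28 - j39.28 V
  V3 = 49.8·(cos(-45.0°) + j·sin(-45.0°)) = 35.21 - j35.21 V
  V4 = 48·(cos(161.1°) + j·sin(161.1°)) = -45.41 + j15.55 V
Step 2 — Sum components: V_total = 64.65 - j49.35 V.
Step 3 — Convert to polar: |V_total| = 81.33 V, ∠V_total = -37.4°.

V_total = 81.33∠-37.4° V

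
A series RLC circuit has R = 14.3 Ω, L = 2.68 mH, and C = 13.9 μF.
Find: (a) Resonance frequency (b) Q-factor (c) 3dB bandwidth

Step 1 — Resonance condition Im(Z)=0 gives ω₀ = 1/√(LC).
Step 2 — ω₀ = 1/√(0.00268·1.39e-05) = 5181 rad/s.
Step 3 — f₀ = ω₀/(2π) = 824.6 Hz.
Step 4 — Series Q: Q = ω₀L/R = 5181·0.00268/14.3 = 0.971.
Step 5 — 3dB bandwidth: Δω = ω₀/Q = 5336 rad/s; BW = Δω/(2π) = 849.2 Hz.

(a) f₀ = 824.6 Hz  (b) Q = 0.971  (c) BW = 849.2 Hz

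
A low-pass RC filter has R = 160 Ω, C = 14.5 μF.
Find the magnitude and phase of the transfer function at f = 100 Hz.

Step 1 — Angular frequency: ω = 2π·100 = 628.3 rad/s.
Step 2 — Transfer function: H(jω) = 1/(1 + jωRC).
Step 3 — Denominator: 1 + jωRC = 1 + j·628.3·160·1.45e-05 = 1 + j1.458.
Step 4 — H = 0.32 - j0.4665.
Step 5 — Magnitude: |H| = 0.5657 (-4.9 dB); phase: φ = -55.5°.

|H| = 0.5657 (-4.9 dB), φ = -55.5°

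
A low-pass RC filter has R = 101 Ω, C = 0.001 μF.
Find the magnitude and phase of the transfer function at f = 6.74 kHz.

Step 1 — Angular frequency: ω = 2π·6740 = 4.235e+04 rad/s.
Step 2 — Transfer function: H(jω) = 1/(1 + jωRC).
Step 3 — Denominator: 1 + jωRC = 1 + j·4.235e+04·101·1e-09 = 1 + j0.004277.
Step 4 — H = 1 - j0.004277.
Step 5 — Magnitude: |H| = 1 (-0.0 dB); phase: φ = -0.2°.

|H| = 1 (-0.0 dB), φ = -0.2°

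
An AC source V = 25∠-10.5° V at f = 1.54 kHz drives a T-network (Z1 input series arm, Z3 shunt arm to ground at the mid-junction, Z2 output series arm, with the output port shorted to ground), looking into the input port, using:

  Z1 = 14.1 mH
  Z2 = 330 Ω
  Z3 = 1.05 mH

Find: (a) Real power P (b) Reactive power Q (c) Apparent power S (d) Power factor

Step 1 — Angular frequency: ω = 2π·f = 2π·1540 = 9676 rad/s.
Step 2 — Component impedances:
  Z1: Z = jωL = j·9676·0.0141 = 0 + j136.4 Ω
  Z2: Z = R = 330 Ω
  Z3: Z = jωL = j·9676·0.00105 = 0 + j10.16 Ω
Step 3 — With the output port shorted to ground, the output series arm Z2 runs from the junction to ground; the shunt arm Z3 also runs from the junction to ground. They appear in parallel: Z3 || Z2 = 0.3125 + j10.15 Ω.
Step 4 — Series with input arm Z1: Z_in = Z1 + (Z3 || Z2) = 0.3125 + j146.6 Ω = 146.6∠89.9° Ω.
Step 5 — Source phasor: V = 25∠-10.5° V = 24.58 - j4.556 V.
Step 6 — Current: I = V / Z = -0.03072 - j0.1678 A = 0.1706∠-100.4° A.
Step 7 — Complex power: S = V·I* = 0.00909 + j4.264 VA.
Step 8 — Real power: P = Re(S) = 0.00909 W.
Step 9 — Reactive power: Q = Im(S) = 4.264 VAR.
Step 10 — Apparent power: |S| = 4.264 VA.
Step 11 — Power factor: PF = P/|S| = 0.002132 (lagging).

(a) P = 0.00909 W  (b) Q = 4.264 VAR  (c) S = 4.264 VA  (d) PF = 0.002132 (lagging)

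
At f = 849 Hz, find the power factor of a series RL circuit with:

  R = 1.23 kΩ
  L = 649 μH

Step 1 — Angular frequency: ω = 2π·f = 2π·849 = 5334 rad/s.
Step 2 — Component impedances:
  R: Z = R = 1230 Ω
  L: Z = jωL = j·5334·0.000649 = 0 + j3.462 Ω
Step 3 — Series combination: Z_total = R + L = 1230 + j3.462 Ω = 1230∠0.2° Ω.
Step 4 — Power factor: PF = cos(φ) = Re(Z)/|Z| = 1230/1230 = 1.
Step 5 — Type: Im(Z) = 3.462 ⇒ lagging (phase φ = 0.2°).

PF = 1 (lagging, φ = 0.2°)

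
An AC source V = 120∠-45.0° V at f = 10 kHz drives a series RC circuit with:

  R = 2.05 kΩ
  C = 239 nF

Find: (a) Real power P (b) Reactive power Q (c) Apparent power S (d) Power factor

Step 1 — Angular frequency: ω = 2π·f = 2π·1e+04 = 6.283e+04 rad/s.
Step 2 — Component impedances:
  R: Z = R = 2050 Ω
  C: Z = 1/(jωC) = -j/(ω·C) = 0 - j66.59 Ω
Step 3 — Series combination: Z_total = R + C = 2050 - j66.59 Ω = 2051∠-1.9° Ω.
Step 4 — Source phasor: V = 120∠-45.0° V = 84.85 - j84.85 V.
Step 5 — Current: I = V / Z = 0.04269 - j0.04 A = 0.05851∠-43.1° A.
Step 6 — Complex power: S = V·I* = 7.017 - j0.2279 VA.
Step 7 — Real power: P = Re(S) = 7.017 W.
Step 8 — Reactive power: Q = Im(S) = -0.2279 VAR.
Step 9 — Apparent power: |S| = 7.021 VA.
Step 10 — Power factor: PF = P/|S| = 0.9995 (leading).

(a) P = 7.017 W  (b) Q = -0.2279 VAR  (c) S = 7.021 VA  (d) PF = 0.9995 (leading)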